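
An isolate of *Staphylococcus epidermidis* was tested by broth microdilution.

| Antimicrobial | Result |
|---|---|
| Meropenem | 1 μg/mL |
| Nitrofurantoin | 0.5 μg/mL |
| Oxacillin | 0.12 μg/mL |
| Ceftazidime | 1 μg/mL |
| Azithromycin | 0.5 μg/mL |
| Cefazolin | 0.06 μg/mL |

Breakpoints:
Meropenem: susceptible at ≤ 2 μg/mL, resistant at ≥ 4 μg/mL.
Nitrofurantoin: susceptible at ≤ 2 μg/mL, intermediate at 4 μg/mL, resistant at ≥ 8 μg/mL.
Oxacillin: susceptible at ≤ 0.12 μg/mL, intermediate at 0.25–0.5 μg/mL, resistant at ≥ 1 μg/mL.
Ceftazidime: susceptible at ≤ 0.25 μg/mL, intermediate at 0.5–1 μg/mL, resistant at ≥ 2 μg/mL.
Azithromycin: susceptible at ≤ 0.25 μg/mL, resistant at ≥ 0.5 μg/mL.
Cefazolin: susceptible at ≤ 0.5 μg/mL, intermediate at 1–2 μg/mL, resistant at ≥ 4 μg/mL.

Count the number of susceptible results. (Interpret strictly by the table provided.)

Meropenem 1 μg/mL: ≤ 2 μg/mL ⇒ susceptible
Nitrofurantoin 0.5 μg/mL: ≤ 2 μg/mL — S
Oxacillin: 0.12 μg/mL is ≤ 0.12 μg/mL — Susceptible
Ceftazidime (1 μg/mL) in 0.5–1 μg/mL ⇒ intermediate
Azithromycin 0.5 μg/mL: ≥ 0.5 μg/mL → resistant
Cefazolin: 0.06 μg/mL is ≤ 0.5 μg/mL ⇒ S
Susceptible: 4

4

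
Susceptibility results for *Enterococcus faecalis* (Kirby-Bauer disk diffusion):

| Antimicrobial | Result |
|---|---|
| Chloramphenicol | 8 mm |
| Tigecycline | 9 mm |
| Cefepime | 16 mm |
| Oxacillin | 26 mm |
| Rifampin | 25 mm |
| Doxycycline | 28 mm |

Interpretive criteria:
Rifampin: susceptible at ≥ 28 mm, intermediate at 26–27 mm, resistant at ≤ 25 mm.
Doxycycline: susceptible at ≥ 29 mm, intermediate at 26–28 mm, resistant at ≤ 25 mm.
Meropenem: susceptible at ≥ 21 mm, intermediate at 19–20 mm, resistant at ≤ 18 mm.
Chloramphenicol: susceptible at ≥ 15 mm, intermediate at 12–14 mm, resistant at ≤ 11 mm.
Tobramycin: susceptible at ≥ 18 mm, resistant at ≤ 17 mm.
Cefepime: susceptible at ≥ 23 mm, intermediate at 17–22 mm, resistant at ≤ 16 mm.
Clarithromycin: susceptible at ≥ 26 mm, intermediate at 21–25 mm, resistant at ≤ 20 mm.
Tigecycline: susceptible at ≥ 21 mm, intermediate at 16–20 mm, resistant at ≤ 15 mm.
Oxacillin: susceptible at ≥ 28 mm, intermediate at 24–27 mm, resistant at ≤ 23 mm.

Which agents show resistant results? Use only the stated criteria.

chloramphenicol, tigecycline, cefepime, rifampin

Chloramphenicol (8 mm) ≤ 11 mm — resistant
Tigecycline: 9 mm is ≤ 15 mm ⇒ resistant
Cefepime (16 mm) ≤ 16 mm ⇒ Resistant
Oxacillin: 26 mm is in 24–27 mm ⇒ intermediate
Rifampin: 25 mm is ≤ 25 mm ⇒ Resistant
Doxycycline: 28 mm is in 26–28 mm → intermediate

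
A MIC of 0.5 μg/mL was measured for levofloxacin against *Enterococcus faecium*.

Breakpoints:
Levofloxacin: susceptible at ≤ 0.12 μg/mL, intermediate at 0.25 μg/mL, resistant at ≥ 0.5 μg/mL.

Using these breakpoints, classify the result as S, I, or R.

Resistant

Levofloxacin 0.5 μg/mL: ≥ 0.5 μg/mL — R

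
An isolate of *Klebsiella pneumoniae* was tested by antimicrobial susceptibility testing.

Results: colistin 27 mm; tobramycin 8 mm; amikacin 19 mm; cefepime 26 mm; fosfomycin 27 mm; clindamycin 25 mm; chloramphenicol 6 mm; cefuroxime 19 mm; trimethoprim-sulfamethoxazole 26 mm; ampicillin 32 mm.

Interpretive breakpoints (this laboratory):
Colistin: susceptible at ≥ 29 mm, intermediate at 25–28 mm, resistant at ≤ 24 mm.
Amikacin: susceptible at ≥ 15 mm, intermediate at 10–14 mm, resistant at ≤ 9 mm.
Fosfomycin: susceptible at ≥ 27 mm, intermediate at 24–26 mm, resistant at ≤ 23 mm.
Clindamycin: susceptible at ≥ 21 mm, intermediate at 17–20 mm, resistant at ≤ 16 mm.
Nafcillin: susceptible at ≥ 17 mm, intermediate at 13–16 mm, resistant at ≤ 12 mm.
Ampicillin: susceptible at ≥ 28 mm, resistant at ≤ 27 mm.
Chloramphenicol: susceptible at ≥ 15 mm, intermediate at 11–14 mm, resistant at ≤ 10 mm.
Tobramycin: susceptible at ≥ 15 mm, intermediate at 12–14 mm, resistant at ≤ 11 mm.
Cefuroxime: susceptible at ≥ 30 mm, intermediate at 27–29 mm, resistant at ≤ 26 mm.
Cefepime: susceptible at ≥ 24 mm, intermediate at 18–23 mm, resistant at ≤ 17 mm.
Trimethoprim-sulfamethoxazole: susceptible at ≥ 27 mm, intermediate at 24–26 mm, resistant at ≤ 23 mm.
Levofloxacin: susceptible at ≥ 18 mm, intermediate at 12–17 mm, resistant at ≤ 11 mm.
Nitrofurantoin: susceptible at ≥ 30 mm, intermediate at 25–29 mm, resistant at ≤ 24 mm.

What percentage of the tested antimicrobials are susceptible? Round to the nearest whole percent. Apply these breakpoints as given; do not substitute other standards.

50%

Colistin: 27 mm is in 25–28 mm ⇒ I
Tobramycin 8 mm: ≤ 11 mm → R
Amikacin: 19 mm is ≥ 15 mm ⇒ Susceptible
Cefepime (26 mm) ≥ 24 mm → S
Fosfomycin (27 mm) ≥ 27 mm — S
Clindamycin (25 mm) ≥ 21 mm ⇒ Susceptible
Chloramphenicol 6 mm: ≤ 10 mm — R
Cefuroxime 19 mm: ≤ 26 mm ⇒ R
Trimethoprim-sulfamethoxazole (26 mm) in 24–26 mm → intermediate
Ampicillin 32 mm: ≥ 28 mm — S
Susceptible: 5/10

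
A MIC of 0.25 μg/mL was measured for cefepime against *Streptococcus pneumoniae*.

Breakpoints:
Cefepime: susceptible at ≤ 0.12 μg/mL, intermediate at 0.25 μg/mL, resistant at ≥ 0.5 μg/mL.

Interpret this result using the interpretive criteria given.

Intermediate

Cefepime 0.25 μg/mL: = 0.25 μg/mL → intermediate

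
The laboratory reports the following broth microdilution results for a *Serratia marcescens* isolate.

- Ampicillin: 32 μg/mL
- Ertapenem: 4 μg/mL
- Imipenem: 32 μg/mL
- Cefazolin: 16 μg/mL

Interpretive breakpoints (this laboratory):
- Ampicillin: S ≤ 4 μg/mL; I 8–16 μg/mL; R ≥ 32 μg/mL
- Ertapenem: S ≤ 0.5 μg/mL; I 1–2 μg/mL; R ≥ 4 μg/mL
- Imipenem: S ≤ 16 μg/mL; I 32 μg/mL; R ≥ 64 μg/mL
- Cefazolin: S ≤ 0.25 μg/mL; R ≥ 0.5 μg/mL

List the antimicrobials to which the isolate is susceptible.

Ampicillin 32 μg/mL: ≥ 32 μg/mL ⇒ Resistant
Ertapenem 4 μg/mL: ≥ 4 μg/mL ⇒ R
Imipenem: 32 μg/mL is = 32 μg/mL → intermediate
Cefazolin (16 μg/mL) ≥ 0.5 μg/mL — R

none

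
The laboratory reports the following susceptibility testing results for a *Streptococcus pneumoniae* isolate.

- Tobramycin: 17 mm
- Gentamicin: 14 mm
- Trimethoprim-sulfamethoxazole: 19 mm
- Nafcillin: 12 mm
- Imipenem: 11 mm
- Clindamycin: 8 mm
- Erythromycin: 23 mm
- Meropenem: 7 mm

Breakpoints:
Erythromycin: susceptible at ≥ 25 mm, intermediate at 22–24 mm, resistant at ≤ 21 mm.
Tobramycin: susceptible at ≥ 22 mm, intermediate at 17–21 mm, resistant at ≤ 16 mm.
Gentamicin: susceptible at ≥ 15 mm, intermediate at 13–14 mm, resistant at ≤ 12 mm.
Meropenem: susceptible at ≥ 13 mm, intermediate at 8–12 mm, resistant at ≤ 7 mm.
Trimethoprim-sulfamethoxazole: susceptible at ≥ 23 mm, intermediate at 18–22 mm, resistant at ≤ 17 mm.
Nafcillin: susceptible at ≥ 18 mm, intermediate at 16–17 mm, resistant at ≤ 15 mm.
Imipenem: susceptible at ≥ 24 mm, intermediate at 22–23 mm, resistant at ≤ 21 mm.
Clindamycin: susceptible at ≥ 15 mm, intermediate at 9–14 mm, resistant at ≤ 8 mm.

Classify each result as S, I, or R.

I, I, I, R, R, R, I, R

Tobramycin 17 mm: in 17–21 mm — Intermediate
Gentamicin 14 mm: in 13–14 mm → intermediate
Trimethoprim-sulfamethoxazole (19 mm) in 18–22 mm — intermediate
Nafcillin: 12 mm is ≤ 15 mm → resistant
Imipenem 11 mm: ≤ 21 mm → Resistant
Clindamycin: 8 mm is ≤ 8 mm → R
Erythromycin: 23 mm is in 22–24 mm — I
Meropenem 7 mm: ≤ 7 mm → resistant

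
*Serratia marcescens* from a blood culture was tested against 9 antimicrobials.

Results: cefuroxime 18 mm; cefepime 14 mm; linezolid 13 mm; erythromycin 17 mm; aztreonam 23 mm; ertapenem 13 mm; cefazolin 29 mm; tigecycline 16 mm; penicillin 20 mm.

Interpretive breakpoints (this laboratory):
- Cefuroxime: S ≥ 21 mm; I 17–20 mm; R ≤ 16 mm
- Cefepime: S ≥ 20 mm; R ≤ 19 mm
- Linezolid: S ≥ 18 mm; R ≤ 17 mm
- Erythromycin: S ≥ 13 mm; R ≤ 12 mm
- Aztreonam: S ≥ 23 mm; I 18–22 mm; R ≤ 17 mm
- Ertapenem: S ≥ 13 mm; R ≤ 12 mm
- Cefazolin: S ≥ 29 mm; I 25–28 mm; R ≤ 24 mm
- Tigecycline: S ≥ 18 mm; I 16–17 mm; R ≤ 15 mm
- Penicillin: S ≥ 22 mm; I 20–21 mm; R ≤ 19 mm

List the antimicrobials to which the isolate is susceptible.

erythromycin, aztreonam, ertapenem, cefazolin

Cefuroxime (18 mm) in 17–20 mm → intermediate
Cefepime 14 mm: ≤ 19 mm ⇒ Resistant
Linezolid 13 mm: ≤ 17 mm → Resistant
Erythromycin: 17 mm is ≥ 13 mm ⇒ susceptible
Aztreonam (23 mm) ≥ 23 mm ⇒ S
Ertapenem 13 mm: ≥ 13 mm ⇒ Susceptible
Cefazolin: 29 mm is ≥ 29 mm — susceptible
Tigecycline 16 mm: in 16–17 mm → I
Penicillin (20 mm) in 20–21 mm ⇒ I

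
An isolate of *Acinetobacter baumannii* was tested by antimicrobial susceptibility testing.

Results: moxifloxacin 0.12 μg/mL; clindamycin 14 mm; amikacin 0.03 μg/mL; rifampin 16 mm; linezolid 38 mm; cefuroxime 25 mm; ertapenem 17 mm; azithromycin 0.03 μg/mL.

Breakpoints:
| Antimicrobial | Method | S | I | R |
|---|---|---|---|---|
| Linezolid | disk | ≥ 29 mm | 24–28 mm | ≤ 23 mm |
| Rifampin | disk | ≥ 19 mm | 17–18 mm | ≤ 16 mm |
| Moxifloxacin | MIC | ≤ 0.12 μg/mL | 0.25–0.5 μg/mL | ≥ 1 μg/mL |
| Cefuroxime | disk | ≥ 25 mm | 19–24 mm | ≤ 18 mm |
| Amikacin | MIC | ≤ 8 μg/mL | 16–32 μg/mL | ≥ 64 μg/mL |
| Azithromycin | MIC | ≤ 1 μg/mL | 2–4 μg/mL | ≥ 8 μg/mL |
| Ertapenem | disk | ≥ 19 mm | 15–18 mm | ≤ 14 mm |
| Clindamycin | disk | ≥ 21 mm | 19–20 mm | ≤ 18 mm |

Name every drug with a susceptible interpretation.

moxifloxacin, amikacin, linezolid, cefuroxime, azithromycin

Moxifloxacin 0.12 μg/mL: ≤ 0.12 μg/mL ⇒ Susceptible
Clindamycin 14 mm: ≤ 18 mm ⇒ Resistant
Amikacin 0.03 μg/mL: ≤ 8 μg/mL — S
Rifampin (16 mm) ≤ 16 mm → resistant
Linezolid: 38 mm is ≥ 29 mm ⇒ S
Cefuroxime 25 mm: ≥ 25 mm ⇒ Susceptible
Ertapenem (17 mm) in 15–18 mm → Intermediate
Azithromycin: 0.03 μg/mL is ≤ 1 μg/mL — Susceptible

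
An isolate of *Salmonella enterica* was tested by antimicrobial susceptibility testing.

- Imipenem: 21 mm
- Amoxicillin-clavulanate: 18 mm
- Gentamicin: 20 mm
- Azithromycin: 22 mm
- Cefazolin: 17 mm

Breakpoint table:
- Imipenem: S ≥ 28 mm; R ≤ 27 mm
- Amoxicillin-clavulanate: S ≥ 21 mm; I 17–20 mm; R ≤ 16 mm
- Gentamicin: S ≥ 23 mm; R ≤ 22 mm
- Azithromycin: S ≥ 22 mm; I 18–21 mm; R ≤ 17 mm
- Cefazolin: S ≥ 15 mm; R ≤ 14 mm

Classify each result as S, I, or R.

Imipenem (21 mm) ≤ 27 mm ⇒ R
Amoxicillin-clavulanate 18 mm: in 17–20 mm ⇒ intermediate
Gentamicin 20 mm: ≤ 22 mm → R
Azithromycin (22 mm) ≥ 22 mm ⇒ S
Cefazolin (17 mm) ≥ 15 mm — S

R, I, R, S, S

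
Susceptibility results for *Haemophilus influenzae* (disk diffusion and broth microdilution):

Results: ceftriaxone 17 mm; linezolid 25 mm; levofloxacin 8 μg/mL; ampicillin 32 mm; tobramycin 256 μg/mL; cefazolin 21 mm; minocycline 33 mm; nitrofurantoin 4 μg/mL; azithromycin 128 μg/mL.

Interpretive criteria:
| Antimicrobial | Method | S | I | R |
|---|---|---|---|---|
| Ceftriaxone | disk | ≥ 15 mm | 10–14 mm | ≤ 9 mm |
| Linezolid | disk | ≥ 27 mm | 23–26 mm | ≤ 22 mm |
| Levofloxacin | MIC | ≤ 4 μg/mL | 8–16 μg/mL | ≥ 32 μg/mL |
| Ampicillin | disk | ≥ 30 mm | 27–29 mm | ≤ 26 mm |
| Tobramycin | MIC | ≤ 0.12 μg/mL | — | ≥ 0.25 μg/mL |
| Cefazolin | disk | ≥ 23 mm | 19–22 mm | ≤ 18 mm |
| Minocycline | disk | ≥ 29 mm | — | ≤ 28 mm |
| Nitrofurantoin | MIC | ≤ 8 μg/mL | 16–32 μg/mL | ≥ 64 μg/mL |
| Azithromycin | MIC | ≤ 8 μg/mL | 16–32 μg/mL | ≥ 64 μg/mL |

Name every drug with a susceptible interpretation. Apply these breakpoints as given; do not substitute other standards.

Ceftriaxone: 17 mm is ≥ 15 mm → Susceptible
Linezolid 25 mm: in 23–26 mm — I
Levofloxacin: 8 μg/mL is in 8–16 μg/mL — intermediate
Ampicillin: 32 mm is ≥ 30 mm ⇒ S
Tobramycin 256 μg/mL: ≥ 0.25 μg/mL → R
Cefazolin (21 mm) in 19–22 mm → I
Minocycline: 33 mm is ≥ 29 mm ⇒ Susceptible
Nitrofurantoin: 4 μg/mL is ≤ 8 μg/mL → Susceptible
Azithromycin: 128 μg/mL is ≥ 64 μg/mL ⇒ Resistant

ceftriaxone, ampicillin, minocycline, nitrofurantoin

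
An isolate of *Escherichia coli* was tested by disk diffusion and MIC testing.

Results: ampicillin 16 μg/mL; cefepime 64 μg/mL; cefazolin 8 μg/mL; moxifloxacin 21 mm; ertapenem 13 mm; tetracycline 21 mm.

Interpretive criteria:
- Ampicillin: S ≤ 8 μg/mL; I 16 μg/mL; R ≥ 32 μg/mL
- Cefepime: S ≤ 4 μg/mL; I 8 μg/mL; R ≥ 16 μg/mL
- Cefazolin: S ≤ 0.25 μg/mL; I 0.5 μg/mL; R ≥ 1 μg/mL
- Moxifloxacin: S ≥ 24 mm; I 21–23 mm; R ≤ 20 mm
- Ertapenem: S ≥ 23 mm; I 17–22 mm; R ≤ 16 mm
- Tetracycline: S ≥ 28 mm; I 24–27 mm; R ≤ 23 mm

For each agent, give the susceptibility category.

I, R, R, I, R, R

Ampicillin (16 μg/mL) = 16 μg/mL — Intermediate
Cefepime (64 μg/mL) ≥ 16 μg/mL → Resistant
Cefazolin 8 μg/mL: ≥ 1 μg/mL — R
Moxifloxacin 21 mm: in 21–23 mm — Intermediate
Ertapenem 13 mm: ≤ 16 mm → Resistant
Tetracycline (21 mm) ≤ 23 mm ⇒ resistant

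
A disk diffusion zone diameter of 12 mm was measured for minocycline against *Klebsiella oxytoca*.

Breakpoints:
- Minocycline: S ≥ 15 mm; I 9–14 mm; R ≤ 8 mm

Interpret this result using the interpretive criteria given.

I

Minocycline 12 mm: in 9–14 mm → I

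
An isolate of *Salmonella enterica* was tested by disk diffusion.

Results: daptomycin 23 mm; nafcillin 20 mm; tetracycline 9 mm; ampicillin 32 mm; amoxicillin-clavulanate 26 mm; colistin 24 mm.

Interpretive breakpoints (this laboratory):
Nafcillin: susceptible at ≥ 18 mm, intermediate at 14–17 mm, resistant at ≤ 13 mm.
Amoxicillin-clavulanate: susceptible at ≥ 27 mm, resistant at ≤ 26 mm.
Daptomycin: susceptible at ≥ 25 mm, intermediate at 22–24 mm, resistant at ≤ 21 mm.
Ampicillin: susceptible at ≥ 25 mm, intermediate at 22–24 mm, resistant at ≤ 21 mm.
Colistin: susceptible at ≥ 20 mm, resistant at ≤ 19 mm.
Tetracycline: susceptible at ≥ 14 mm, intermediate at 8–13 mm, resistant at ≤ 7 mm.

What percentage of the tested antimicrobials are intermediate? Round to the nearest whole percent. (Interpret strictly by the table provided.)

33%

Daptomycin 23 mm: in 22–24 mm ⇒ Intermediate
Nafcillin 20 mm: ≥ 18 mm ⇒ susceptible
Tetracycline: 9 mm is in 8–13 mm → intermediate
Ampicillin (32 mm) ≥ 25 mm → Susceptible
Amoxicillin-clavulanate 26 mm: ≤ 26 mm → resistant
Colistin 24 mm: ≥ 20 mm — susceptible
Intermediate: 2/6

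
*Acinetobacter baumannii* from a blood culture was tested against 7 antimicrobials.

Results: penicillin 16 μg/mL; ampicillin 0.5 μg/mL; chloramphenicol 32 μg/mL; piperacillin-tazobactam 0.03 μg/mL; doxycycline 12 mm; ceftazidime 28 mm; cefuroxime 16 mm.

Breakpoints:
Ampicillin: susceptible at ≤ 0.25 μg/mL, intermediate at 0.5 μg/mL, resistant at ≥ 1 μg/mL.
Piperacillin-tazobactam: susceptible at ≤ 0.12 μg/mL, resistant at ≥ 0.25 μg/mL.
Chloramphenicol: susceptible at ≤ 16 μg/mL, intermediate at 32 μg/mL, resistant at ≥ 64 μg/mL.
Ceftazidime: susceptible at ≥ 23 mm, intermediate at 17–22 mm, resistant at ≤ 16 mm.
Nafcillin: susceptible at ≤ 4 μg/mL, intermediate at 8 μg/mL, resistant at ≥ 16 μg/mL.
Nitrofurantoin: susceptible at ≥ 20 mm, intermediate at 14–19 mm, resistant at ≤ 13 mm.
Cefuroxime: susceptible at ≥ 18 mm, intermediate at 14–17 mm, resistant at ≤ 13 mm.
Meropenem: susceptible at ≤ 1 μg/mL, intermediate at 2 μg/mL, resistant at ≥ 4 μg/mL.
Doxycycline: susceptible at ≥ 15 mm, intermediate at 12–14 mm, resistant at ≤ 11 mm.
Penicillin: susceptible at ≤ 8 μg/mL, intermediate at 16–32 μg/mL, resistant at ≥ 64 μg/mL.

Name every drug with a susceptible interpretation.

piperacillin-tazobactam, ceftazidime

Penicillin: 16 μg/mL is in 16–32 μg/mL ⇒ I
Ampicillin (0.5 μg/mL) = 0.5 μg/mL — intermediate
Chloramphenicol 32 μg/mL: = 32 μg/mL → Intermediate
Piperacillin-tazobactam (0.03 μg/mL) ≤ 0.12 μg/mL → susceptible
Doxycycline 12 mm: in 12–14 mm → I
Ceftazidime 28 mm: ≥ 23 mm — Susceptible
Cefuroxime (16 mm) in 14–17 mm — Intermediate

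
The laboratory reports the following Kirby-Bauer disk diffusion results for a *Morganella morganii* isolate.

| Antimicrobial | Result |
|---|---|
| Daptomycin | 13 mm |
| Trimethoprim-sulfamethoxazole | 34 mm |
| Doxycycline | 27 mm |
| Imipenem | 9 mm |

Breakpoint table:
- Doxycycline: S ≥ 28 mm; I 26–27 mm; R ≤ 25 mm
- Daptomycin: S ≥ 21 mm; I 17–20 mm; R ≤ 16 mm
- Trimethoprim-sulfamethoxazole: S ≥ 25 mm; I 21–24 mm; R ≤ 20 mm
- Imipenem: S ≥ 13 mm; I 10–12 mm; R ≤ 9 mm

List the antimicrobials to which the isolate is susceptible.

trimethoprim-sulfamethoxazole

Daptomycin: 13 mm is ≤ 16 mm ⇒ Resistant
Trimethoprim-sulfamethoxazole 34 mm: ≥ 25 mm — susceptible
Doxycycline: 27 mm is in 26–27 mm — Intermediate
Imipenem 9 mm: ≤ 9 mm → resistant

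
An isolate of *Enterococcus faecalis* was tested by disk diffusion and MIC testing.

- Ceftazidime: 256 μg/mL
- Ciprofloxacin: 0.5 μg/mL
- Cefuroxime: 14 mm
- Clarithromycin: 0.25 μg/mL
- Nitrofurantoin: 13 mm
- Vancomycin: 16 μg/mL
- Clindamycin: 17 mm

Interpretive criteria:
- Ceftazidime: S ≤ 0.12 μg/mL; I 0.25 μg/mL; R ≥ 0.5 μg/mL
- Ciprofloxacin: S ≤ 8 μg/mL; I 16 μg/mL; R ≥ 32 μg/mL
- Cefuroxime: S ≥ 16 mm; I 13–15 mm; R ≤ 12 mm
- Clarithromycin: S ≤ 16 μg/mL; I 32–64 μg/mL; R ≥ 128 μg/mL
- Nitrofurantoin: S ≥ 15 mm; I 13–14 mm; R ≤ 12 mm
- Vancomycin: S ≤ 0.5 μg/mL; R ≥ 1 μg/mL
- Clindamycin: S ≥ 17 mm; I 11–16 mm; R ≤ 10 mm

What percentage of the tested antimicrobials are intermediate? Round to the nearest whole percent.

Ceftazidime: 256 μg/mL is ≥ 0.5 μg/mL — resistant
Ciprofloxacin 0.5 μg/mL: ≤ 8 μg/mL — susceptible
Cefuroxime 14 mm: in 13–15 mm ⇒ Intermediate
Clarithromycin (0.25 μg/mL) ≤ 16 μg/mL — susceptible
Nitrofurantoin (13 mm) in 13–14 mm → Intermediate
Vancomycin: 16 μg/mL is ≥ 1 μg/mL → R
Clindamycin 17 mm: ≥ 17 mm ⇒ susceptible
Intermediate: 2/7

29%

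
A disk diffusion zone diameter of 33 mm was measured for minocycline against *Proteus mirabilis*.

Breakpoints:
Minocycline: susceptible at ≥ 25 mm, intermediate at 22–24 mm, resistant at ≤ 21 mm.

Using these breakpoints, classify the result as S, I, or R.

S

Minocycline: 33 mm is ≥ 25 mm ⇒ susceptible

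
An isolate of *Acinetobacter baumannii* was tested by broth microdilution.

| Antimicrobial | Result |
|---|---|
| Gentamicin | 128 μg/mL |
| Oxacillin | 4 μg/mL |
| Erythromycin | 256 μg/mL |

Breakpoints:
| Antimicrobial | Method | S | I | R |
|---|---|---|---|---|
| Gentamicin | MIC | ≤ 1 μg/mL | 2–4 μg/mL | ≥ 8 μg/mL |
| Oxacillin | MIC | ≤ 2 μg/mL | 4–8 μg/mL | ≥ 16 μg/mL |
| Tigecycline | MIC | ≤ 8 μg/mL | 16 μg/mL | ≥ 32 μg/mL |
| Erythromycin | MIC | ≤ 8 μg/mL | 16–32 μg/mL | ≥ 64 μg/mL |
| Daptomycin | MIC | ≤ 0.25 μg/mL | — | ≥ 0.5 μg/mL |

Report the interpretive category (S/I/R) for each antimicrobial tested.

Gentamicin (128 μg/mL) ≥ 8 μg/mL ⇒ Resistant
Oxacillin (4 μg/mL) in 4–8 μg/mL → intermediate
Erythromycin 256 μg/mL: ≥ 64 μg/mL → R

R, I, R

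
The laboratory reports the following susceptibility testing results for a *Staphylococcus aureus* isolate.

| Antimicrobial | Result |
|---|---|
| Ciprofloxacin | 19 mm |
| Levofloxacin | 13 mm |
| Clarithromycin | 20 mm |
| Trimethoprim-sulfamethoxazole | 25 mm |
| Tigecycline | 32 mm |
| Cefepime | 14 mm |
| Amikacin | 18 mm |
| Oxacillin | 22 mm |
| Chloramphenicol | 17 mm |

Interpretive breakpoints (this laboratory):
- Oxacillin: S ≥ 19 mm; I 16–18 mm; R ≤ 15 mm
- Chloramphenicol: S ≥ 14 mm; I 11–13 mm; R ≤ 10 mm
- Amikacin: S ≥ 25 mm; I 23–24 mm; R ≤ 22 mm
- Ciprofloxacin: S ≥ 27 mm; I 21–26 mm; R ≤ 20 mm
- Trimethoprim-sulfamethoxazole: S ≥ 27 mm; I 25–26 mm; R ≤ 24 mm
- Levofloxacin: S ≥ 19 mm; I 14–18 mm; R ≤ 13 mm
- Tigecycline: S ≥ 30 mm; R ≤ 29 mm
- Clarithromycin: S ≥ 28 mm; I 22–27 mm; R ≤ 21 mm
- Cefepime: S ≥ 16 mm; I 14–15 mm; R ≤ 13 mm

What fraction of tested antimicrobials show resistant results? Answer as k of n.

Ciprofloxacin (19 mm) ≤ 20 mm → R
Levofloxacin: 13 mm is ≤ 13 mm — resistant
Clarithromycin (20 mm) ≤ 21 mm — R
Trimethoprim-sulfamethoxazole: 25 mm is in 25–26 mm → intermediate
Tigecycline (32 mm) ≥ 30 mm — Susceptible
Cefepime (14 mm) in 14–15 mm — Intermediate
Amikacin 18 mm: ≤ 22 mm ⇒ Resistant
Oxacillin 22 mm: ≥ 19 mm → Susceptible
Chloramphenicol (17 mm) ≥ 14 mm ⇒ Susceptible
Resistant: 4/9

4 of 9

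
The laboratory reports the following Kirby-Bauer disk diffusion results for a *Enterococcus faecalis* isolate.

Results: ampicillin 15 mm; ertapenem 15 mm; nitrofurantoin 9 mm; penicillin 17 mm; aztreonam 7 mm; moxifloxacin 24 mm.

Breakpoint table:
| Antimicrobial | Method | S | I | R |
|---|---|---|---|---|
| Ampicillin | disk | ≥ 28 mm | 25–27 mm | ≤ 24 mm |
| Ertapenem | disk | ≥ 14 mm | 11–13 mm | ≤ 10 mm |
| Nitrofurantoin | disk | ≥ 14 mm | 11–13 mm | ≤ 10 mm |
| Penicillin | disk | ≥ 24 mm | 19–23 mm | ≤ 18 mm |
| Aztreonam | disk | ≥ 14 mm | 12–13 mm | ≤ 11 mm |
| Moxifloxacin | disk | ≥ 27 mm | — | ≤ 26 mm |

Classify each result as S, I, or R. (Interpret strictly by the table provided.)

R, S, R, R, R, R

Ampicillin 15 mm: ≤ 24 mm — resistant
Ertapenem 15 mm: ≥ 14 mm → S
Nitrofurantoin: 9 mm is ≤ 10 mm ⇒ R
Penicillin 17 mm: ≤ 18 mm — resistant
Aztreonam 7 mm: ≤ 11 mm → R
Moxifloxacin 24 mm: ≤ 26 mm → Resistant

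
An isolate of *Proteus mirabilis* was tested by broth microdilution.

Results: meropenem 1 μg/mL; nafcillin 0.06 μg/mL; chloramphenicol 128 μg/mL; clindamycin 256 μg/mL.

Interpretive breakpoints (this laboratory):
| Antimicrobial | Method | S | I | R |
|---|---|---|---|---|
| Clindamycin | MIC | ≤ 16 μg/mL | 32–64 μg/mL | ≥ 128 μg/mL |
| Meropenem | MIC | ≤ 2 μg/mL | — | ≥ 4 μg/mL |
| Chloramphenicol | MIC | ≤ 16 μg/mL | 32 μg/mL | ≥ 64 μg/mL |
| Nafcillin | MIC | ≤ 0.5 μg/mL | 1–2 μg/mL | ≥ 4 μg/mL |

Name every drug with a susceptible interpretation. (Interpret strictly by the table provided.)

meropenem, nafcillin

Meropenem (1 μg/mL) ≤ 2 μg/mL → Susceptible
Nafcillin 0.06 μg/mL: ≤ 0.5 μg/mL — Susceptible
Chloramphenicol (128 μg/mL) ≥ 64 μg/mL — R
Clindamycin: 256 μg/mL is ≥ 128 μg/mL — R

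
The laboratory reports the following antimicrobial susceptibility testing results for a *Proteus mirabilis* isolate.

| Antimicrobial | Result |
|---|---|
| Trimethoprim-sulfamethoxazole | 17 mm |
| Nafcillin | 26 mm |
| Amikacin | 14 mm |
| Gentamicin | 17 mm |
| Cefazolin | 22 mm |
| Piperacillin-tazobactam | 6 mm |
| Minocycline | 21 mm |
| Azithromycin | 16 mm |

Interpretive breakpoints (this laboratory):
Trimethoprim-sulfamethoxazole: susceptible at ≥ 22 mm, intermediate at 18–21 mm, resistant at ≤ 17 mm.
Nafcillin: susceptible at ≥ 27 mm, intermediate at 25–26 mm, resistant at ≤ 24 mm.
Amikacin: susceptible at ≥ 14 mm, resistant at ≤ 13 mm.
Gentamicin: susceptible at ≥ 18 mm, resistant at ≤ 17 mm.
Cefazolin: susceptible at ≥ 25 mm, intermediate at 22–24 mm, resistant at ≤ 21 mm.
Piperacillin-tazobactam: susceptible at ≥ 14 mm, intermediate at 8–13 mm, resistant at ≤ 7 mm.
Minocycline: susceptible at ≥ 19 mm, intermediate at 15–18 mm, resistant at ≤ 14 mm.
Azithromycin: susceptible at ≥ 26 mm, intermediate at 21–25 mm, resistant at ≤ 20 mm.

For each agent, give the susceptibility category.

R, I, S, R, I, R, S, R

Trimethoprim-sulfamethoxazole 17 mm: ≤ 17 mm ⇒ Resistant
Nafcillin: 26 mm is in 25–26 mm → intermediate
Amikacin (14 mm) ≥ 14 mm ⇒ Susceptible
Gentamicin (17 mm) ≤ 17 mm → R
Cefazolin 22 mm: in 22–24 mm ⇒ Intermediate
Piperacillin-tazobactam (6 mm) ≤ 7 mm ⇒ Resistant
Minocycline: 21 mm is ≥ 19 mm ⇒ S
Azithromycin (16 mm) ≤ 20 mm ⇒ resistant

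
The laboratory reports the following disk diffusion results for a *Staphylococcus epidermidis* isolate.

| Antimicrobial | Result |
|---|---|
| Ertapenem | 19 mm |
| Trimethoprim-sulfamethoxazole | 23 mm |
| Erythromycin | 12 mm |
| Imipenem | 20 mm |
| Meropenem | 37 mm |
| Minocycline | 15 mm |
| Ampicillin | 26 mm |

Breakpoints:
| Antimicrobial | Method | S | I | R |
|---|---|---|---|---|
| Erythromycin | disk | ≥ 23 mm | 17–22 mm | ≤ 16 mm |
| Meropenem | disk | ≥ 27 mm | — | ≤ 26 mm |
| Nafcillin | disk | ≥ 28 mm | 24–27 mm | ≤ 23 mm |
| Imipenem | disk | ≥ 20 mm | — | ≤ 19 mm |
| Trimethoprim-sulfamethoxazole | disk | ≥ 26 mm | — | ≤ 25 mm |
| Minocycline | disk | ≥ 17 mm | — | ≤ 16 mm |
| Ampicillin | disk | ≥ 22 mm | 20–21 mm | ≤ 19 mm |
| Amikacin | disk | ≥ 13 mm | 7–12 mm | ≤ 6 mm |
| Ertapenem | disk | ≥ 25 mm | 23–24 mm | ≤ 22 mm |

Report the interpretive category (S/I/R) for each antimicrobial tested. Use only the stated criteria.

Ertapenem (19 mm) ≤ 22 mm → resistant
Trimethoprim-sulfamethoxazole: 23 mm is ≤ 25 mm — resistant
Erythromycin: 12 mm is ≤ 16 mm ⇒ R
Imipenem (20 mm) ≥ 20 mm → Susceptible
Meropenem 37 mm: ≥ 27 mm ⇒ S
Minocycline 15 mm: ≤ 16 mm → Resistant
Ampicillin: 26 mm is ≥ 22 mm → S

R, R, R, S, S, R, S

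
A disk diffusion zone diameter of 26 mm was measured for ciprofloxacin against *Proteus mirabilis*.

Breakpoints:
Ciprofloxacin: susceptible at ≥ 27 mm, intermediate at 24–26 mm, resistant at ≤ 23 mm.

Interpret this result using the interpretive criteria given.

Ciprofloxacin: 26 mm is in 24–26 mm → Intermediate

Intermediate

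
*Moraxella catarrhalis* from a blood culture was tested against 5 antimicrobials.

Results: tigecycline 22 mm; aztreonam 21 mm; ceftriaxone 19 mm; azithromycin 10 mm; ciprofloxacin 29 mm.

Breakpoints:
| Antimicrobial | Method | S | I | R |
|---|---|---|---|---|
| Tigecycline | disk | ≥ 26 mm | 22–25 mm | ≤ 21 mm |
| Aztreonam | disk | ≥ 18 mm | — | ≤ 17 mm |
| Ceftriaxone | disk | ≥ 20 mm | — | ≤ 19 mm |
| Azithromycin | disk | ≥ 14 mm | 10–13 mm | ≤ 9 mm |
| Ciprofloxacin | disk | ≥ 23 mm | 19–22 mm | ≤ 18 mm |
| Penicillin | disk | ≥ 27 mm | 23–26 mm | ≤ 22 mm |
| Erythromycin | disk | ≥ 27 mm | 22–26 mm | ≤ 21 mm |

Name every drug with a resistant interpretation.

ceftriaxone

Tigecycline 22 mm: in 22–25 mm → Intermediate
Aztreonam (21 mm) ≥ 18 mm → S
Ceftriaxone (19 mm) ≤ 19 mm — resistant
Azithromycin 10 mm: in 10–13 mm → I
Ciprofloxacin: 29 mm is ≥ 23 mm — S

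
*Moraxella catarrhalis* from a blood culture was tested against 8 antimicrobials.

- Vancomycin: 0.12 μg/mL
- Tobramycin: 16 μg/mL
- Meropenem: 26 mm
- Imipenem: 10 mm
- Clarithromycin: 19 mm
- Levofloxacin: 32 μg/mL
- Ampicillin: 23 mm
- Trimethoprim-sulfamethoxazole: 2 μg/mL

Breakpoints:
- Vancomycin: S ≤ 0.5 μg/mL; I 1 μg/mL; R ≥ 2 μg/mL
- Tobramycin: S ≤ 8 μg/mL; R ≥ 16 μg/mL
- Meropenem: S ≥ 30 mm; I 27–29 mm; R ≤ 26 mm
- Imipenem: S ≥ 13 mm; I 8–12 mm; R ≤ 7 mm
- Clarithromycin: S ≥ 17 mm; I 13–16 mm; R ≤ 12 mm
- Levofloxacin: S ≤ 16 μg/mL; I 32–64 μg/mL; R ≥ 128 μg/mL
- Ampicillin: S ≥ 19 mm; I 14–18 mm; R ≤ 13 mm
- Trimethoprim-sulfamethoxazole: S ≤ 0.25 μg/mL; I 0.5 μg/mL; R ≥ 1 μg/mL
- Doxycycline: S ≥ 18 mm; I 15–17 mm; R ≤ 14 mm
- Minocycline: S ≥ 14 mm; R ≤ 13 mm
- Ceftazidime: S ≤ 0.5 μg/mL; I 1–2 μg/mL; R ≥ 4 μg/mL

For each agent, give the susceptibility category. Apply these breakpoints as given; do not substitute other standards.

S, R, R, I, S, I, S, R

Vancomycin: 0.12 μg/mL is ≤ 0.5 μg/mL ⇒ susceptible
Tobramycin 16 μg/mL: ≥ 16 μg/mL — R
Meropenem (26 mm) ≤ 26 mm — resistant
Imipenem (10 mm) in 8–12 mm ⇒ intermediate
Clarithromycin (19 mm) ≥ 17 mm — S
Levofloxacin (32 μg/mL) in 32–64 μg/mL → I
Ampicillin (23 mm) ≥ 19 mm ⇒ susceptible
Trimethoprim-sulfamethoxazole: 2 μg/mL is ≥ 1 μg/mL — resistant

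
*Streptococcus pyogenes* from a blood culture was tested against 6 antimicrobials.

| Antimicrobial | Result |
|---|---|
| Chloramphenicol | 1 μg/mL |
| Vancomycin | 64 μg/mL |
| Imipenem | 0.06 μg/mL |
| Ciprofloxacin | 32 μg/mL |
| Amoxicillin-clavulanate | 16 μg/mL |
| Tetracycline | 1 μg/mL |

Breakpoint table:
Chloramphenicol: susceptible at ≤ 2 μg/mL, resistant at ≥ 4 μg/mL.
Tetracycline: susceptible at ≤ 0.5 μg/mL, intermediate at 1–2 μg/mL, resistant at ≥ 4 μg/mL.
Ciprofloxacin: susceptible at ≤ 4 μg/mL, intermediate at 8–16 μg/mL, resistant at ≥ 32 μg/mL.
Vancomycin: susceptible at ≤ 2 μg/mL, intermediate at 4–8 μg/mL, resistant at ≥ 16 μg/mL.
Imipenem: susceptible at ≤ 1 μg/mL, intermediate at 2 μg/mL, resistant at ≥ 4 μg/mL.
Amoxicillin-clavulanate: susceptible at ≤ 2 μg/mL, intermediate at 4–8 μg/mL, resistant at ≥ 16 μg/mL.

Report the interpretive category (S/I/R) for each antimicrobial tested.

Chloramphenicol: 1 μg/mL is ≤ 2 μg/mL — S
Vancomycin 64 μg/mL: ≥ 16 μg/mL — R
Imipenem 0.06 μg/mL: ≤ 1 μg/mL → susceptible
Ciprofloxacin 32 μg/mL: ≥ 32 μg/mL → R
Amoxicillin-clavulanate: 16 μg/mL is ≥ 16 μg/mL ⇒ resistant
Tetracycline 1 μg/mL: in 1–2 μg/mL → I

S, R, S, R, R, I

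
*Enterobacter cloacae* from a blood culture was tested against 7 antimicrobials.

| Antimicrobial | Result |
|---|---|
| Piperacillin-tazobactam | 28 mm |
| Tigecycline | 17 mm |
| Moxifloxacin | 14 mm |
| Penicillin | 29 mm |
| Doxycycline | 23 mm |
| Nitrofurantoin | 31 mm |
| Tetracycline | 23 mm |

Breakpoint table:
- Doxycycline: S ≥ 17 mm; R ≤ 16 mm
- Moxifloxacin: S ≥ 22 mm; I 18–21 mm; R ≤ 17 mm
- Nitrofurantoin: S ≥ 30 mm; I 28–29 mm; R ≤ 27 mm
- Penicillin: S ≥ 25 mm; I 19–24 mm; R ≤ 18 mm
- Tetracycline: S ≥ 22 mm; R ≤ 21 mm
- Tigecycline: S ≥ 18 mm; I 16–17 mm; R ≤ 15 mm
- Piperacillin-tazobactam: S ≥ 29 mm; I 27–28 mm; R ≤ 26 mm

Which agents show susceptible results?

penicillin, doxycycline, nitrofurantoin, tetracycline

Piperacillin-tazobactam: 28 mm is in 27–28 mm — intermediate
Tigecycline 17 mm: in 16–17 mm ⇒ Intermediate
Moxifloxacin: 14 mm is ≤ 17 mm ⇒ R
Penicillin (29 mm) ≥ 25 mm → Susceptible
Doxycycline (23 mm) ≥ 17 mm → S
Nitrofurantoin: 31 mm is ≥ 30 mm → Susceptible
Tetracycline: 23 mm is ≥ 22 mm → susceptible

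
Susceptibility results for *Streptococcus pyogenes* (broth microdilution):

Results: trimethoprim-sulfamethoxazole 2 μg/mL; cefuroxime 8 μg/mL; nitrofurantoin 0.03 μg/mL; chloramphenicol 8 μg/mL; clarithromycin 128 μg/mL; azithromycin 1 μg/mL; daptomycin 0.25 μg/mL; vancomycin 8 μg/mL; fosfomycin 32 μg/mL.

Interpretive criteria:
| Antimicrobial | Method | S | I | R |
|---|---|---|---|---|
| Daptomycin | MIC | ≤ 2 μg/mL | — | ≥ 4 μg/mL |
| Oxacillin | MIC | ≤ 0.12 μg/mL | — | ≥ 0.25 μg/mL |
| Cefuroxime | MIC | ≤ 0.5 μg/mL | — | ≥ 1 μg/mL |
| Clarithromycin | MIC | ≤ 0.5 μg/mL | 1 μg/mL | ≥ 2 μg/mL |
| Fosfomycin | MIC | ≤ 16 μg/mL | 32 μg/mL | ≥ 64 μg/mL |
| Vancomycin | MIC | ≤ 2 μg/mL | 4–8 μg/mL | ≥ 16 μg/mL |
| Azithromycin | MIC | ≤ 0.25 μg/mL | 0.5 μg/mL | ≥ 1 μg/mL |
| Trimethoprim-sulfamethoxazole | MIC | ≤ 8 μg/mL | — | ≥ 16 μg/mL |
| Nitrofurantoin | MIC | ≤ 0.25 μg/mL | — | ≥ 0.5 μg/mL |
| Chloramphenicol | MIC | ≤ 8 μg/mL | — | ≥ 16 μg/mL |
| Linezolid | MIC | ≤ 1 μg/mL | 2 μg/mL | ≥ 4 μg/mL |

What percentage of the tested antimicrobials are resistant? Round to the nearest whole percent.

33%

Trimethoprim-sulfamethoxazole 2 μg/mL: ≤ 8 μg/mL ⇒ S
Cefuroxime: 8 μg/mL is ≥ 1 μg/mL ⇒ resistant
Nitrofurantoin 0.03 μg/mL: ≤ 0.25 μg/mL ⇒ susceptible
Chloramphenicol: 8 μg/mL is ≤ 8 μg/mL ⇒ Susceptible
Clarithromycin 128 μg/mL: ≥ 2 μg/mL → Resistant
Azithromycin: 1 μg/mL is ≥ 1 μg/mL ⇒ R
Daptomycin (0.25 μg/mL) ≤ 2 μg/mL → S
Vancomycin (8 μg/mL) in 4–8 μg/mL ⇒ Intermediate
Fosfomycin: 32 μg/mL is = 32 μg/mL ⇒ Intermediate
Resistant: 3/9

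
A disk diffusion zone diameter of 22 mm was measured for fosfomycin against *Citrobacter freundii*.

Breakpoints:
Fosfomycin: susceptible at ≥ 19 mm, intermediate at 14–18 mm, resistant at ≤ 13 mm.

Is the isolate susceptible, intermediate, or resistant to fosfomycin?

Fosfomycin 22 mm: ≥ 19 mm → S

S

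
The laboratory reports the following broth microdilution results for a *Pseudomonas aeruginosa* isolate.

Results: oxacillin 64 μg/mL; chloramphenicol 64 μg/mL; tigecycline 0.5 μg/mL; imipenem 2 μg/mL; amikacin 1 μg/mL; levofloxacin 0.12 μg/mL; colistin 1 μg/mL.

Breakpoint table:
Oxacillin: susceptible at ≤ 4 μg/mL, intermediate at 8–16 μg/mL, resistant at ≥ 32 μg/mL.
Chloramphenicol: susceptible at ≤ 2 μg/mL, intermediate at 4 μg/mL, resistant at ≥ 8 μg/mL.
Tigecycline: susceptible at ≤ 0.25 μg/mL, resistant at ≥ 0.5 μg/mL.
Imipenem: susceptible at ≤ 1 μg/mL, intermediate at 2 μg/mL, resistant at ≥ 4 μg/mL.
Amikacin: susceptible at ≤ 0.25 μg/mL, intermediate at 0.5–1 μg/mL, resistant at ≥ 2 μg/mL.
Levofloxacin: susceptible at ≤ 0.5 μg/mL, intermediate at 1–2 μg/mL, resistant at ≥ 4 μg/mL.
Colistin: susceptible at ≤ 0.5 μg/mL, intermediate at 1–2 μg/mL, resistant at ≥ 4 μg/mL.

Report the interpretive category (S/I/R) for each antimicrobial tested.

Oxacillin 64 μg/mL: ≥ 32 μg/mL ⇒ Resistant
Chloramphenicol 64 μg/mL: ≥ 8 μg/mL ⇒ R
Tigecycline 0.5 μg/mL: ≥ 0.5 μg/mL → resistant
Imipenem: 2 μg/mL is = 2 μg/mL ⇒ Intermediate
Amikacin (1 μg/mL) in 0.5–1 μg/mL — I
Levofloxacin: 0.12 μg/mL is ≤ 0.5 μg/mL ⇒ susceptible
Colistin (1 μg/mL) in 1–2 μg/mL ⇒ I

R, R, R, I, I, S, I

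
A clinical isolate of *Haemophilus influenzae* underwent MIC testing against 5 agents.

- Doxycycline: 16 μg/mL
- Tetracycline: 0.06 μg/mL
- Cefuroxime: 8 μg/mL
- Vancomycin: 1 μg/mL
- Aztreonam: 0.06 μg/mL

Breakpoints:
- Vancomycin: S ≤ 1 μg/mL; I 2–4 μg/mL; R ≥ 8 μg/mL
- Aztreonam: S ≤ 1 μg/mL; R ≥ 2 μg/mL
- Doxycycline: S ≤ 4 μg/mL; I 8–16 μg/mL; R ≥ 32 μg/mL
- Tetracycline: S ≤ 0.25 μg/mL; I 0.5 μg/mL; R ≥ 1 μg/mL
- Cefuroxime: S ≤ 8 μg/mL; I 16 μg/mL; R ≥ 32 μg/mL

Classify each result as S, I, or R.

Doxycycline 16 μg/mL: in 8–16 μg/mL ⇒ I
Tetracycline: 0.06 μg/mL is ≤ 0.25 μg/mL → S
Cefuroxime (8 μg/mL) ≤ 8 μg/mL ⇒ susceptible
Vancomycin 1 μg/mL: ≤ 1 μg/mL ⇒ Susceptible
Aztreonam (0.06 μg/mL) ≤ 1 μg/mL ⇒ susceptible

I, S, S, S, S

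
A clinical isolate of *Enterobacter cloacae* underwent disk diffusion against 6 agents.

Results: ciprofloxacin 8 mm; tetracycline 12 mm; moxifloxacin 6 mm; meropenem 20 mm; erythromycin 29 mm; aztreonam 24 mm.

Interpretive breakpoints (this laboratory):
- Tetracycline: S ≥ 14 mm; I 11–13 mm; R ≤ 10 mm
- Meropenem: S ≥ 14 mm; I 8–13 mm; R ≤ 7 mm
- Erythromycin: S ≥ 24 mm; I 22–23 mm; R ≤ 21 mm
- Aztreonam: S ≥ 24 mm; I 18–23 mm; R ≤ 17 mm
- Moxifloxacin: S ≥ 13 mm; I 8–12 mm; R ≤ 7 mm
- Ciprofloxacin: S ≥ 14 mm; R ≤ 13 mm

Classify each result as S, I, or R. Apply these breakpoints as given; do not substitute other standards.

Ciprofloxacin: 8 mm is ≤ 13 mm — R
Tetracycline 12 mm: in 11–13 mm ⇒ I
Moxifloxacin: 6 mm is ≤ 7 mm — Resistant
Meropenem 20 mm: ≥ 14 mm ⇒ Susceptible
Erythromycin 29 mm: ≥ 24 mm — Susceptible
Aztreonam: 24 mm is ≥ 24 mm → Susceptible

R, I, R, S, S, S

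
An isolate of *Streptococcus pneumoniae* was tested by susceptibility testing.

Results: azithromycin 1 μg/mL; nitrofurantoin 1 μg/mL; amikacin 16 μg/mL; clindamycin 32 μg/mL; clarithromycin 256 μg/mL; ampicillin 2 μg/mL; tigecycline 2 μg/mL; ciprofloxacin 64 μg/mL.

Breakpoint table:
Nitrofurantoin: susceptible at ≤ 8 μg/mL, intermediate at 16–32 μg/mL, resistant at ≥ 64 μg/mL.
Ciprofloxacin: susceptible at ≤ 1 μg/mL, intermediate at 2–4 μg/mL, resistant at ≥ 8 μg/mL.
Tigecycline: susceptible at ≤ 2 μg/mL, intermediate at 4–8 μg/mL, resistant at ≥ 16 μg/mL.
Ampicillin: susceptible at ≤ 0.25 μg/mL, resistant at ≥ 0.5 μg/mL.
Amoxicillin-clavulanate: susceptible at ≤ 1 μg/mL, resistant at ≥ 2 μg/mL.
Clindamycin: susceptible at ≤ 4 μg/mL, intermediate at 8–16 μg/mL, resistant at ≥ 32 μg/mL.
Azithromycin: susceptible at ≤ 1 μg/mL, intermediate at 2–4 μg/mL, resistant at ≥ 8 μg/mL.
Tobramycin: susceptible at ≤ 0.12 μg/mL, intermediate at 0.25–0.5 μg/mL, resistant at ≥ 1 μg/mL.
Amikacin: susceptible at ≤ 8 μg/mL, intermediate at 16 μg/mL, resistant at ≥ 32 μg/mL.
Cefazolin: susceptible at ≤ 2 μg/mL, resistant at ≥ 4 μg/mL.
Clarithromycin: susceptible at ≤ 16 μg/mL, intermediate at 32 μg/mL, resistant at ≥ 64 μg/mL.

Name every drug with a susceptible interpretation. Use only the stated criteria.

azithromycin, nitrofurantoin, tigecycline

Azithromycin: 1 μg/mL is ≤ 1 μg/mL ⇒ S
Nitrofurantoin (1 μg/mL) ≤ 8 μg/mL → Susceptible
Amikacin (16 μg/mL) = 16 μg/mL ⇒ Intermediate
Clindamycin (32 μg/mL) ≥ 32 μg/mL ⇒ resistant
Clarithromycin 256 μg/mL: ≥ 64 μg/mL → Resistant
Ampicillin: 2 μg/mL is ≥ 0.5 μg/mL ⇒ resistant
Tigecycline (2 μg/mL) ≤ 2 μg/mL ⇒ susceptible
Ciprofloxacin (64 μg/mL) ≥ 8 μg/mL ⇒ R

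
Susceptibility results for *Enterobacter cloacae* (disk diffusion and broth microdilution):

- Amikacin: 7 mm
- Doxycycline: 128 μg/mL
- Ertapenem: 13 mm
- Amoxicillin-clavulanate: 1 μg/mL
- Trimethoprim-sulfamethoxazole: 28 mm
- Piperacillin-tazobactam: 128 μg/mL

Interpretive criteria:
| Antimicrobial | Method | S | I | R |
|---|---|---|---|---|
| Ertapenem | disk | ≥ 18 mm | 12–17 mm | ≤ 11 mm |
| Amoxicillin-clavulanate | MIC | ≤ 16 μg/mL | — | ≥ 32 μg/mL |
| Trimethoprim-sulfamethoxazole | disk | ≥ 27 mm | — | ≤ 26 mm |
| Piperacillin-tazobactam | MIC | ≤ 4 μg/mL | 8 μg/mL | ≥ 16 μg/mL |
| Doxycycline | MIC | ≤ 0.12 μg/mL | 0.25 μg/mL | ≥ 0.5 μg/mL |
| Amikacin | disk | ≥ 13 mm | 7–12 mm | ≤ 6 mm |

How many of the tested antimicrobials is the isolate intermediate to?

2

Amikacin (7 mm) in 7–12 mm ⇒ I
Doxycycline 128 μg/mL: ≥ 0.5 μg/mL → resistant
Ertapenem (13 mm) in 12–17 mm → I
Amoxicillin-clavulanate 1 μg/mL: ≤ 16 μg/mL ⇒ Susceptible
Trimethoprim-sulfamethoxazole (28 mm) ≥ 27 mm — Susceptible
Piperacillin-tazobactam 128 μg/mL: ≥ 16 μg/mL → resistant
Intermediate: 2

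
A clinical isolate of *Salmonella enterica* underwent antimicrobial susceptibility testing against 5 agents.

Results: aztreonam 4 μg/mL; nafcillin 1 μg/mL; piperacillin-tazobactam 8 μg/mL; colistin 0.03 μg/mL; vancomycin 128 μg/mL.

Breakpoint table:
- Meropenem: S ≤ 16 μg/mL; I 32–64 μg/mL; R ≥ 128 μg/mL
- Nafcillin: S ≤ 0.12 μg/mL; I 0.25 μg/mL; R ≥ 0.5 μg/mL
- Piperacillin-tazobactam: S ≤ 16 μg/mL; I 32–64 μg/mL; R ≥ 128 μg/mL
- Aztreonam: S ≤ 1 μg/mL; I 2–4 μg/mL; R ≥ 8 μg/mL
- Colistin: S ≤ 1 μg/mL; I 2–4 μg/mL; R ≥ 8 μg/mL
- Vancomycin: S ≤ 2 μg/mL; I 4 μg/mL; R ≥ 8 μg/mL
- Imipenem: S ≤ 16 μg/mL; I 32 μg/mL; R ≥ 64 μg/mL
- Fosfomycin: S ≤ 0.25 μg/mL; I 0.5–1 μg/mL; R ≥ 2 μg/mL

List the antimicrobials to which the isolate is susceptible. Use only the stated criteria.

Aztreonam: 4 μg/mL is in 2–4 μg/mL ⇒ Intermediate
Nafcillin (1 μg/mL) ≥ 0.5 μg/mL — R
Piperacillin-tazobactam (8 μg/mL) ≤ 16 μg/mL → Susceptible
Colistin (0.03 μg/mL) ≤ 1 μg/mL ⇒ Susceptible
Vancomycin 128 μg/mL: ≥ 8 μg/mL ⇒ resistant

piperacillin-tazobactam, colistin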